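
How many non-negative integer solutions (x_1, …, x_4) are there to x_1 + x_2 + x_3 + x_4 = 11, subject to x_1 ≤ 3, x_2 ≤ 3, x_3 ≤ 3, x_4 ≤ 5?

20

Without the upper bounds there are C(14,3) = 364 ways to split 11 among 4 variables.
Subtract solutions that violate a single cap (substitute x_i' = x_i − (cap_i+1)): x_1 ≥ 4 gives C(10,3) = 120; x_2 ≥ 4 gives C(10,3) = 120; x_3 ≥ 4 gives C(10,3) = 120; x_4 ≥ 6 gives C(8,3) = 56. Together 416.
Add back pairs where two caps are both exceeded: 20 + 20 + 4 + 20 + 4 + 4 = 72.
By inclusion–exclusion the count is 364 − 416 + 72 = 20.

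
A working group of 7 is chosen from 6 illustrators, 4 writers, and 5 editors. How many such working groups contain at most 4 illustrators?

6210

Split by how many illustrators are chosen (0 through 4).
Sum: C(6,0)·C(9,7) + C(6,1)·C(9,6) + C(6,2)·C(9,5) + C(6,3)·C(9,4) + C(6,4)·C(9,3) = 36 + 504 + 1890 + 2520 + 1260 = 6210.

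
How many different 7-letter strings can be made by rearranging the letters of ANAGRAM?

The 7 letters of ANAGRAM have repeats: A appearing 3 times.
Dividing 7! = 5040 by 3! = 6 for the repeated letters gives 840.

840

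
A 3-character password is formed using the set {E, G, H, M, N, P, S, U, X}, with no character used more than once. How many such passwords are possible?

This is a permutation of 3 out of 9: P(9,3) = 9!/6!.
That product is 9 × 8 × 7 = 504.

504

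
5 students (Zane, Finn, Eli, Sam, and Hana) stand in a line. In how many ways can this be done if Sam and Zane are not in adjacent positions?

There are 5! = 120 arrangements in all. If Sam and Zane are adjacent, merging them into one block gives 2·(4)! = 48 arrangements.
Complementary counting: 120 − 48 = 72.

72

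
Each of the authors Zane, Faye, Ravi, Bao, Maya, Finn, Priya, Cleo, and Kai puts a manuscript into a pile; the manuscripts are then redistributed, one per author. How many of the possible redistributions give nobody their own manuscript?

This is the derangement count D_9: permutations of 9 items with no fixed point.
By inclusion–exclusion this is Σ_{j=0}^{9} (−1)^j C(9,j)·(9−j)!.
Computing: 362880 − 362880 + 181440 − 60480 + 15120 − 3024 + 504 − 72 + 9 − 1 = 133496.

133496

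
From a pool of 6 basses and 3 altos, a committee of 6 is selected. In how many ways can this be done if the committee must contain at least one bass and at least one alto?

Unrestricted: C(9,6) = 84 ways to pick any 6 of the 9.
Selections missing a whole group: no basses → C(3,6) = 0; no altos → C(6,6) = 1.
Both groups omitted at once is impossible, so 84 − 1 = 83.

83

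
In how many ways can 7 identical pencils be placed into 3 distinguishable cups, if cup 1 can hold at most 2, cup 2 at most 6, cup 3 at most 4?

By stars and bars, unrestricted non-negative solutions to x_1+…+x_3 = 7 number C(7+2,2) = 36.
Subtract solutions that violate a single cap (substitute x_i' = x_i − (cap_i+1)): x_1 ≥ 3 gives C(6,2) = 15; x_2 ≥ 7 gives C(2,2) = 1; x_3 ≥ 5 gives C(4,2) = 6. Together 22.
No two caps can be exceeded simultaneously, so the pair terms are all 0.
By inclusion–exclusion the count is 36 − 22 + 0 = 14.

14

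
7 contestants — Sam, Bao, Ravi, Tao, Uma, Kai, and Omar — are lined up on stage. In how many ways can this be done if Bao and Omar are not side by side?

3600

Of the 7! = 5040 arrangements, those with Bao and Omar adjacent number 2 × 6! = 1440 (treat the pair as a block with 2 internal orders).
So 5040 − 1440 = 3600 arrangements keep them apart.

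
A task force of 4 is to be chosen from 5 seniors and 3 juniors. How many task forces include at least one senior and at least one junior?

65

With no constraint there are C(8,4) = 70 possible selections.
Selections missing a whole group: no seniors → C(3,4) = 0; no juniors → C(5,4) = 5.
Both groups omitted at once is impossible, so 70 − 5 = 65.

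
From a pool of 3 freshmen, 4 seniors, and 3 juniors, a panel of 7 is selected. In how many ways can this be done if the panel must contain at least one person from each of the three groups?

Unrestricted: C(10,7) = 120 ways to pick any 7 of the 10.
Selections missing a whole group: no freshmen → C(7,7) = 1; no seniors → C(6,7) = 0; no juniors → C(7,7) = 1.
Add back selections omitting two groups (i.e. drawn from a single group): C(3,7) + C(4,7) + C(3,7) = 0.
By inclusion–exclusion: 120 − 2 + 0 = 118.

118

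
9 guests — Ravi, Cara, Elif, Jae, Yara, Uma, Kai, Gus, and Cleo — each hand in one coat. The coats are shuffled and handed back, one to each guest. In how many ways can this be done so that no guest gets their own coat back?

Count assignments avoiding every fixed point. For any j of the 9 guests fixed to their own coat, the other 9−j can be arranged in (9−j)! ways.
By inclusion–exclusion this is Σ_{j=0}^{9} (−1)^j C(9,j)·(9−j)!.
Computing: 362880 − 362880 + 181440 − 60480 + 15120 − 3024 + 504 − 72 + 9 − 1 = 133496.

133496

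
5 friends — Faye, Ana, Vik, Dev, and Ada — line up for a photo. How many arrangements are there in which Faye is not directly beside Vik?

Of the 5! = 120 arrangements, those with Faye and Vik adjacent number 2 × 4! = 48 (treat the pair as a block with 2 internal orders).
So 120 − 48 = 72 arrangements keep them apart.

72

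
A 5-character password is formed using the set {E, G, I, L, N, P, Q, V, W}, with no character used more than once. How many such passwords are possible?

Choose and order 5 of the 9 symbols: the first character has 9 options, the next 8, and so on down to 5.
9 × 8 × 7 × 6 × 5 = 15120.

15120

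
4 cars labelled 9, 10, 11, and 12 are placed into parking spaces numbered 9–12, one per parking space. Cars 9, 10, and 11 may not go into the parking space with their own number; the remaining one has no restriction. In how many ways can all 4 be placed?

Let Aᵢ (for i ∈ {9, 10, 11}) be the placements that put car i in its forbidden parking space. Any j of these fix j positions, leaving (4−j)! ways to fill the rest, and there are C(3,j) ways to pick which j.
By inclusion–exclusion, the number of valid placements is Σ_{j=0}^{3} (−1)^j C(3,j)·(4−j)!.
Computing: 24 − 18 + 6 − 1 = 11.

11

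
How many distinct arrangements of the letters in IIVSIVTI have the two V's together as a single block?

Treat the 2 copies of V as a single block. The multiset to arrange is then {VV, I, I, I, I, S, T}, 7 items in all.
That gives (7)!/(4!) = 210 arrangements.

210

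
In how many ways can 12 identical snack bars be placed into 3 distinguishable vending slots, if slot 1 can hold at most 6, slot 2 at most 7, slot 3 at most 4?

20

Without the upper bounds there are C(14,2) = 91 ways to split 12 among 3 vending slots.
Subtract solutions that violate a single cap (substitute x_i' = x_i − (cap_i+1)): x_1 ≥ 7 gives C(7,2) = 21; x_2 ≥ 8 gives C(6,2) = 15; x_3 ≥ 5 gives C(9,2) = 36. Together 72.
Add back pairs where two caps are both exceeded: 0 + 1 + 0 = 1.
By inclusion–exclusion the count is 91 − 72 + 1 = 20.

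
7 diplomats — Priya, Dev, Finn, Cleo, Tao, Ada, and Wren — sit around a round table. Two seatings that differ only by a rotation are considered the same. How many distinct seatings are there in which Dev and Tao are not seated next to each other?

480

Without the restriction there are (6)! = 720 seatings.
Those with Dev next to Tao: fuse the pair into one unit and seat 6 units around a circle — 2·(5)! = 240.
Subtracting, 720 − 240 = 480.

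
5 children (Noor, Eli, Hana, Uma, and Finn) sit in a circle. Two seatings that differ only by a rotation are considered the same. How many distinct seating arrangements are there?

24

Fix one person's seat to break rotational symmetry; the remaining 4 people can be arranged in (4)! = 24 ways.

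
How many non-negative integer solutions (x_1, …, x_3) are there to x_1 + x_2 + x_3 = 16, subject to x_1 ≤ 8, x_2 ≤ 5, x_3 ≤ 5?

6

Without the upper bounds there are C(18,2) = 153 ways to split 16 among 3 variables.
Subtract solutions that violate a single cap (substitute x_i' = x_i − (cap_i+1)): x_1 ≥ 9 gives C(9,2) = 36; x_2 ≥ 6 gives C(12,2) = 66; x_3 ≥ 6 gives C(12,2) = 66. Together 168.
Add back pairs where two caps are both exceeded: 3 + 3 + 15 = 21.
By inclusion–exclusion the count is 153 − 168 + 21 = 6.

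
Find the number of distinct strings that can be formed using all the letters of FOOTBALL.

FOOTBALL has 8 letters with L appearing twice and O appearing twice.
So there are 8! / (2!·2!) = 10080 distinguishable arrangements.

10080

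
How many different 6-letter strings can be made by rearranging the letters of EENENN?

20

The 6 letters of EENENN have repeats: E appearing 3 times and N appearing 3 times.
So there are 6! / (3!·3!) = 20 distinguishable arrangements.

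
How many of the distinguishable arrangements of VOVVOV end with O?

Fix O in the last position and arrange the remaining 5 letters.
Those 5 letters have V appearing 4 times, giving (5)!/(4!) = 5.

5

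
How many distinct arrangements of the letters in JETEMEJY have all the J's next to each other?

Treat the 2 copies of J as a single block. The multiset to arrange is then {JJ, E, E, E, M, T, Y}, 7 items in all.
That gives (7)!/(3!) = 840 arrangements.

840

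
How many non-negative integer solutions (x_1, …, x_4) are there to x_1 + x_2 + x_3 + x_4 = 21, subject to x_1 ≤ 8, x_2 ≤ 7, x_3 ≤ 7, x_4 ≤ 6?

119

Ignoring the caps, the number of non-negative solutions to x_1+…+x_4 = 21 is C(24,3) = 2024.
Subtract solutions that violate a single cap (substitute x_i' = x_i − (cap_i+1)): x_1 ≥ 9 gives C(15,3) = 455; x_2 ≥ 8 gives C(16,3) = 560; x_3 ≥ 8 gives C(16,3) = 560; x_4 ≥ 7 gives C(17,3) = 680. Together 2255.
Add back pairs where two caps are both exceeded: 35 + 35 + 56 + 56 + 84 + 84 = 350.
By inclusion–exclusion the count is 2024 − 2255 + 350 = 119.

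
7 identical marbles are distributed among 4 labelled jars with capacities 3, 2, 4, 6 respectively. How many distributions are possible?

55

Ignoring the caps, the number of non-negative solutions to x_1+…+x_4 = 7 is C(10,3) = 120.
Subtract solutions that violate a single cap (substitute x_i' = x_i − (cap_i+1)): x_1 ≥ 4 gives C(6,3) = 20; x_2 ≥ 3 gives C(7,3) = 35; x_3 ≥ 5 gives C(5,3) = 10; x_4 ≥ 7 gives C(3,3) = 1. Together 66.
Add back pairs where two caps are both exceeded: 1 + 0 + 0 + 0 + 0 + 0 = 1.
By inclusion–exclusion the count is 120 − 66 + 1 = 55.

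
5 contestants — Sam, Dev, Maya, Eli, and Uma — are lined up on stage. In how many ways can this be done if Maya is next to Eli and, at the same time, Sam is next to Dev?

24

Treat {Maya,Eli} as one block (2 orders) and {Sam,Dev} as another (2 orders).
That leaves 3 units to arrange: 2 × 2 × 3! = 4 × 6 = 24.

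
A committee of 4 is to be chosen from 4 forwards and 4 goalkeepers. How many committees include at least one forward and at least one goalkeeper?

68

Unrestricted: C(8,4) = 70 ways to pick any 4 of the 8.
Selections missing a whole group: no forwards → C(4,4) = 1; no goalkeepers → C(4,4) = 1.
Both groups omitted at once is impossible, so 70 − 2 = 68.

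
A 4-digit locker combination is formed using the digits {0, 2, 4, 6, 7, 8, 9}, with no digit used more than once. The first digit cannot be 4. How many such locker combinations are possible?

The first digit has 7−1 = 6 choices (anything except 4).
The remaining 3 digits are filled from the other 6 symbols without repetition: 6 × 5 × 4 = 120.
Total: 6 × 120 = 720.

720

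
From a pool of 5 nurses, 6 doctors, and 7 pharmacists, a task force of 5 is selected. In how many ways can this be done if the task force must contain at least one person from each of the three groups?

Total 5-person selections from all 18: C(18,5) = 8568.
Selections missing a whole group: no nurses → C(13,5) = 1287; no doctors → C(12,5) = 792; no pharmacists → C(11,5) = 462.
Add back selections omitting two groups (i.e. drawn from a single group): C(5,5) + C(6,5) + C(7,5) = 28.
By inclusion–exclusion: 8568 − 2541 + 28 = 6055.

6055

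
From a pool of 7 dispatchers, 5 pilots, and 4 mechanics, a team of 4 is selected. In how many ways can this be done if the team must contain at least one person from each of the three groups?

With no constraint there are C(16,4) = 1820 possible selections.
Subtract selections that omit an entire group: no dispatchers → C(9,4) = 126; no pilots → C(11,4) = 330; no mechanics → C(12,4) = 495.
Add back selections omitting two groups (i.e. drawn from a single group): C(7,4) + C(5,4) + C(4,4) = 41.
By inclusion–exclusion: 1820 − 951 + 41 = 910.

910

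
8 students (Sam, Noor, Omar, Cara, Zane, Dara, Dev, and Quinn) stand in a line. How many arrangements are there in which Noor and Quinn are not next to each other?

Of the 8! = 40320 arrangements, those with Noor and Quinn adjacent number 2 × 7! = 10080 (treat the pair as a block with 2 internal orders).
Complementary counting: 40320 − 10080 = 30240.

30240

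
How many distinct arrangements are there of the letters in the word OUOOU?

OUOOU has 5 letters with O appearing 3 times and U appearing twice.
Dividing 5! = 120 by 3!·2! = 12 for the repeated letters gives 10.

10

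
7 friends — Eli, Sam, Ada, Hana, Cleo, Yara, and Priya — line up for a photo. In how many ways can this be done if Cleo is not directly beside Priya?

3600

There are 7! = 5040 arrangements in all. If Cleo and Priya are adjacent, merging them into one block gives 2·(6)! = 1440 arrangements.
So 5040 − 1440 = 3600 arrangements keep them apart.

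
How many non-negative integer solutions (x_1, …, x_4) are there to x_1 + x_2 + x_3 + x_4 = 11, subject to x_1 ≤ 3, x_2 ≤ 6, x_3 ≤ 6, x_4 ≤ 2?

54

By stars and bars, unrestricted non-negative solutions to x_1+…+x_4 = 11 number C(11+3,3) = 364.
Subtract solutions that violate a single cap (substitute x_i' = x_i − (cap_i+1)): x_1 ≥ 4 gives C(10,3) = 120; x_2 ≥ 7 gives C(7,3) = 35; x_3 ≥ 7 gives C(7,3) = 35; x_4 ≥ 3 gives C(11,3) = 165. Together 355.
Add back pairs where two caps are both exceeded: 1 + 1 + 35 + 0 + 4 + 4 = 45.
By inclusion–exclusion the count is 364 − 355 + 45 = 54.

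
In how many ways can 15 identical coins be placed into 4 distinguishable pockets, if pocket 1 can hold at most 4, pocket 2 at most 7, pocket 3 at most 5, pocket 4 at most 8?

Ignoring the caps, the number of non-negative solutions to x_1+…+x_4 = 15 is C(18,3) = 816.
Subtract solutions that violate a single cap (substitute x_i' = x_i − (cap_i+1)): x_1 ≥ 5 gives C(13,3) = 286; x_2 ≥ 8 gives C(10,3) = 120; x_3 ≥ 6 gives C(12,3) = 220; x_4 ≥ 9 gives C(9,3) = 84. Together 710.
Add back pairs where two caps are both exceeded: 10 + 35 + 4 + 4 + 0 + 1 = 54.
By inclusion–exclusion the count is 816 − 710 + 54 = 160.

160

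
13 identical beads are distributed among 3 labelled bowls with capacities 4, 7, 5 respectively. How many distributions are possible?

10

Without the upper bounds there are C(15,2) = 105 ways to split 13 among 3 bowls.
Subtract solutions that violate a single cap (substitute x_i' = x_i − (cap_i+1)): x_1 ≥ 5 gives C(10,2) = 45; x_2 ≥ 8 gives C(7,2) = 21; x_3 ≥ 6 gives C(9,2) = 36. Together 102.
Add back pairs where two caps are both exceeded: 1 + 6 + 0 = 7.
By inclusion–exclusion the count is 105 − 102 + 7 = 10.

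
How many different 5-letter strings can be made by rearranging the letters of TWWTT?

10

The 5 letters of TWWTT have repeats: T appearing 3 times and W appearing twice.
So there are 5! / (3!·2!) = 10 distinguishable arrangements.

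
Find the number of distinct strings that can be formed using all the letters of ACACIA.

The 6 letters of ACACIA have repeats: A appearing 3 times and C appearing twice.
Dividing 6! = 720 by 3!·2! = 12 for the repeated letters gives 60.

60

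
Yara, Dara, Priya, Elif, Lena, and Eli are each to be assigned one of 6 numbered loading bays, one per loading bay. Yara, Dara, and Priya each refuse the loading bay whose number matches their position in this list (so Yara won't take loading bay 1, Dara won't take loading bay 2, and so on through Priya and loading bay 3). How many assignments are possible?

Let Aᵢ (for i ∈ {1, 2, 3}) be the placements that put person i in their forbidden loading bay. Any j of these fix j positions, leaving (6−j)! ways to fill the rest, and there are C(3,j) ways to pick which j.
By inclusion–exclusion, the number of valid placements is Σ_{j=0}^{3} (−1)^j C(3,j)·(6−j)!.
Computing: 720 − 360 + 72 − 6 = 426.

426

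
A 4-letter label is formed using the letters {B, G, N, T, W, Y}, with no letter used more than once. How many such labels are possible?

With no repetition, fill the 4 letters in order: 6 choices, then 5, down to 3.
6 × 5 × 4 × 3 = 360.

360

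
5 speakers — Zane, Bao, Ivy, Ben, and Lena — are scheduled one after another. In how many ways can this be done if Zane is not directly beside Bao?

72

Of the 5! = 120 arrangements, those with Zane and Bao adjacent number 2 × 4! = 48 (treat the pair as a block with 2 internal orders).
Complementary counting: 120 − 48 = 72.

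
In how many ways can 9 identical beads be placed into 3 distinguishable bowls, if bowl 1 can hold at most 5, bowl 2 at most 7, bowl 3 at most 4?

27

Ignoring the caps, the number of non-negative solutions to x_1+…+x_3 = 9 is C(11,2) = 55.
Subtract solutions that violate a single cap (substitute x_i' = x_i − (cap_i+1)): x_1 ≥ 6 gives C(5,2) = 10; x_2 ≥ 8 gives C(3,2) = 3; x_3 ≥ 5 gives C(6,2) = 15. Together 28.
No two caps can be exceeded simultaneously, so the pair terms are all 0.
By inclusion–exclusion the count is 55 − 28 + 0 = 27.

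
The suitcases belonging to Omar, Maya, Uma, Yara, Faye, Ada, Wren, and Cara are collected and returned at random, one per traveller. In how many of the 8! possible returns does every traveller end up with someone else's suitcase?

Let Aᵢ be the assignments in which traveller i gets their own suitcase. We want the size of the complement of A₁∪…∪A_8.
By inclusion–exclusion this is Σ_{j=0}^{8} (−1)^j C(8,j)·(8−j)!.
Computing: 40320 − 40320 + 20160 − 6720 + 1680 − 336 + 56 − 8 + 1 = 14833.

14833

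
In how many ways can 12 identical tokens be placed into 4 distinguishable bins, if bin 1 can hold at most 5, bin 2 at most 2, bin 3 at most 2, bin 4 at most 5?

10

By stars and bars, unrestricted non-negative solutions to x_1+…+x_4 = 12 number C(12+3,3) = 455.
Subtract solutions that violate a single cap (substitute x_i' = x_i − (cap_i+1)): x_1 ≥ 6 gives C(9,3) = 84; x_2 ≥ 3 gives C(12,3) = 220; x_3 ≥ 3 gives C(12,3) = 220; x_4 ≥ 6 gives C(9,3) = 84. Together 608.
Add back pairs where two caps are both exceeded: 20 + 20 + 1 + 84 + 20 + 20 = 165.
Subtract triples: 1 + 0 + 0 + 1 = 2.
By inclusion–exclusion the count is 455 − 608 + 165 − 2 = 10.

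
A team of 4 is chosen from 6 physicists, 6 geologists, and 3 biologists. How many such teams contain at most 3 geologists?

Split by how many geologists are chosen (0 through 3).
Sum: C(6,0)·C(9,4) + C(6,1)·C(9,3) + C(6,2)·C(9,2) + C(6,3)·C(9,1) = 126 + 504 + 540 + 180 = 1350.

1350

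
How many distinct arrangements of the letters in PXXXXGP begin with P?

Fix P in the first position and arrange the remaining 6 letters.
Those 6 letters have X appearing 4 times, giving (6)!/(4!) = 30.

30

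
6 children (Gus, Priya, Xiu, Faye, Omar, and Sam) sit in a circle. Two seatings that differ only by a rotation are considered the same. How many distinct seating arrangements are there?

120

Around a circle, 6 distinct people have 6!/6 = (5)! = 120 rotationally distinct seatings.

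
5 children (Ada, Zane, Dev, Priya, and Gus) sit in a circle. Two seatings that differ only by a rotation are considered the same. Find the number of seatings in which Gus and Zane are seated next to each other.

12

Glue Gus and Zane into a block (2 internal orders). Seating 4 units around a circle gives (3)! arrangements.
So 2 × (3)! = 2 × 6 = 12.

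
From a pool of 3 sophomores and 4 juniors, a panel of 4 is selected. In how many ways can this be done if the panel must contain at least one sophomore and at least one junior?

Unrestricted: C(7,4) = 35 ways to pick any 4 of the 7.
Subtract selections that omit an entire group: no sophomores → C(4,4) = 1; no juniors → C(3,4) = 0.
Both groups omitted at once is impossible, so 35 − 1 = 34.

34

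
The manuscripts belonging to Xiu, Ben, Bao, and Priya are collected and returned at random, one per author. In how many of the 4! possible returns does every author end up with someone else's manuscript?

9

Let Aᵢ be the assignments in which author i gets their own manuscript. We want the size of the complement of A₁∪…∪A_4.
By inclusion–exclusion this is Σ_{j=0}^{4} (−1)^j C(4,j)·(4−j)!.
Computing: 24 − 24 + 12 − 4 + 1 = 9.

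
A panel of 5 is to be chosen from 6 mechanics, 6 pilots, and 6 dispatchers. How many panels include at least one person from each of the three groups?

Total 5-person selections from all 18: C(18,5) = 8568.
Selections missing a whole group: no mechanics → C(12,5) = 792; no pilots → C(12,5) = 792; no dispatchers → C(12,5) = 792.
Add back selections omitting two groups (i.e. drawn from a single group): C(6,5) + C(6,5) + C(6,5) = 18.
By inclusion–exclusion: 8568 − 2376 + 18 = 6210.

6210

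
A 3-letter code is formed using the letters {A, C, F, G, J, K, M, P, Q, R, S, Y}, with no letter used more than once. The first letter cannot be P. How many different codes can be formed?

1210

The first letter has 12−1 = 11 choices (anything except P).
The remaining 2 letters are filled from the other 11 symbols without repetition: 11 × 10 = 110.
Total: 11 × 110 = 1210.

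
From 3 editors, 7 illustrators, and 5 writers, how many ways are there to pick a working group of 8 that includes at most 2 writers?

2745

Split by how many writers are chosen (0 through 2).
Sum: C(5,0)·C(10,8) + C(5,1)·C(10,7) + C(5,2)·C(10,6) = 45 + 600 + 2100 = 2745.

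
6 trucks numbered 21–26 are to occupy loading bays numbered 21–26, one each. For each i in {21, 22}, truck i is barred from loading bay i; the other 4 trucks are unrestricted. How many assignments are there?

504

Let Aᵢ (for i ∈ {21, 22}) be the placements that put truck i in its forbidden loading bay. Any j of these fix j positions, leaving (6−j)! ways to fill the rest, and there are C(2,j) ways to pick which j.
By inclusion–exclusion, the number of valid placements is Σ_{j=0}^{2} (−1)^j C(2,j)·(6−j)!.
Computing: 720 − 240 + 24 = 504.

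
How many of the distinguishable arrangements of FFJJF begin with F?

6

With the first slot taken by F, it remains to arrange the other 4 letters (FJJF).
Those 4 letters have F appearing twice and J appearing twice, giving (4)!/(2!·2!) = 6.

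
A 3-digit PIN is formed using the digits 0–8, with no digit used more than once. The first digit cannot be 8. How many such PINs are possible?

448

The first digit has 9−1 = 8 choices (anything except 8).
The remaining 2 digits are filled from the other 8 symbols without repetition: 8 × 7 = 56.
Total: 8 × 56 = 448.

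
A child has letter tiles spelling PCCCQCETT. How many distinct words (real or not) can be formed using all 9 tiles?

7560

PCCCQCETT has 9 letters with C appearing 4 times and T appearing twice.
The number of distinct arrangements is 9!/(4!·2!) = 362880/48 = 7560.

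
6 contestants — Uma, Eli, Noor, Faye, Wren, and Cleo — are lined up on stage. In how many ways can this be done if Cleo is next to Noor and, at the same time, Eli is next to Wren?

96

Treat {Cleo,Noor} as one block (2 orders) and {Eli,Wren} as another (2 orders).
That leaves 4 units to arrange: 2 × 2 × 4! = 4 × 24 = 96.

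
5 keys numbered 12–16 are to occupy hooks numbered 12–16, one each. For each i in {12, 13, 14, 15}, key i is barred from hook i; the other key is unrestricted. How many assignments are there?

53

Let Aᵢ (for 12 ≤ i ≤ 15) be the placements that put key i in its forbidden hook. Any j of these fix j positions, leaving (5−j)! ways to fill the rest, and there are C(4,j) ways to pick which j.
By inclusion–exclusion, the number of valid placements is Σ_{j=0}^{4} (−1)^j C(4,j)·(5−j)!.
Computing: 120 − 96 + 36 − 8 + 1 = 53.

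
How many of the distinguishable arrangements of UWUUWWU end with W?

With the last slot taken by W, it remains to arrange the other 6 letters (UUUWWU).
Those 6 letters have U appearing 4 times and W appearing twice, giving (6)!/(4!·2!) = 15.

15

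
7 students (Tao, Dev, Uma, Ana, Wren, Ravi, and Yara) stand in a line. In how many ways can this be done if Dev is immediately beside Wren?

Treat {Dev, Wren} as a single unit. There are 6 units to order, and the pair itself can be ordered 2 ways.
So the count is 2·(6)! = 1440.

1440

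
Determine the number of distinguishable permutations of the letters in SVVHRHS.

The 7 letters of SVVHRHS have repeats: H appearing twice, S appearing twice, and V appearing twice.
So there are 7! / (2!·2!·2!) = 630 distinguishable arrangements.

630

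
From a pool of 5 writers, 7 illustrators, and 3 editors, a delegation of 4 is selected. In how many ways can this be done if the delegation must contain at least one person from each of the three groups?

630

Unrestricted: C(15,4) = 1365 ways to pick any 4 of the 15.
Selections missing a whole group: no writers → C(10,4) = 210; no illustrators → C(8,4) = 70; no editors → C(12,4) = 495.
Add back selections omitting two groups (i.e. drawn from a single group): C(5,4) + C(7,4) + C(3,4) = 40.
By inclusion–exclusion: 1365 − 775 + 40 = 630.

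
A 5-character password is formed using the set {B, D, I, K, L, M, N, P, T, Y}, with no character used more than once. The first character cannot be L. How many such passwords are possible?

27216

The first character has 10−1 = 9 choices (anything except L).
The remaining 4 characters are filled from the other 9 symbols without repetition: 9 × 8 × 7 × 6 = 3024.
Total: 9 × 3024 = 27216.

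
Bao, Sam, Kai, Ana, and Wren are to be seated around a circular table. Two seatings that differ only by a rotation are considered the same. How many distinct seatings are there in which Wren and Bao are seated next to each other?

12

Treat {Wren, Bao} as one unit (2 internal orders) and seat the resulting 4 units around the table: (3)! circular arrangements.
So 2 × (3)! = 2 × 6 = 12.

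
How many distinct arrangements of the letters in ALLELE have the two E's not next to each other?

Total arrangements of ALLELE: 6!/(3!·2!) = 60.
If the two E's are adjacent, glue them into one block, leaving 5 items to arrange: (5)!/(3!) = 20 ways.
Hence 60 − 20 = 40.

40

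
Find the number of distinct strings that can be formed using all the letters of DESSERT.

Letter multiplicities in DESSERT: D×1, E×2, R×1, S×2, T×1.
The number of distinct arrangements is 7!/(2!·2!) = 5040/4 = 1260.

1260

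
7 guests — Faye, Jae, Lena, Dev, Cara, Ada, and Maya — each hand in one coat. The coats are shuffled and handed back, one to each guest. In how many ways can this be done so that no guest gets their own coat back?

This is the derangement count D_7: permutations of 7 items with no fixed point.
By inclusion–exclusion this is Σ_{j=0}^{7} (−1)^j C(7,j)·(7−j)!.
Computing: 5040 − 5040 + 2520 − 840 + 210 − 42 + 7 − 1 = 1854.

1854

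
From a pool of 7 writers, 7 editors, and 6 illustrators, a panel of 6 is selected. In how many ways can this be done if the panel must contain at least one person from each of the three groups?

32340

Total 6-person selections from all 20: C(20,6) = 38760.
Subtract selections that omit an entire group: no writers → C(13,6) = 1716; no editors → C(13,6) = 1716; no illustrators → C(14,6) = 3003.
Add back selections omitting two groups (i.e. drawn from a single group): C(7,6) + C(7,6) + C(6,6) = 15.
By inclusion–exclusion: 38760 − 6435 + 15 = 32340.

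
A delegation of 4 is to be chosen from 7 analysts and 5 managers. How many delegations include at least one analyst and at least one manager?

Total 4-person selections from all 12: C(12,4) = 495.
Subtract selections that omit an entire group: no analysts → C(5,4) = 5; no managers → C(7,4) = 35.
Both groups omitted at once is impossible, so 495 − 40 = 455.

455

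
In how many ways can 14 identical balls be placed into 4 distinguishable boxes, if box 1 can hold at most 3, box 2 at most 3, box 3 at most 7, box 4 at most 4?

By stars and bars, unrestricted non-negative solutions to x_1+…+x_4 = 14 number C(14+3,3) = 680.
Subtract solutions that violate a single cap (substitute x_i' = x_i − (cap_i+1)): x_1 ≥ 4 gives C(13,3) = 286; x_2 ≥ 4 gives C(13,3) = 286; x_3 ≥ 8 gives C(9,3) = 84; x_4 ≥ 5 gives C(12,3) = 220. Together 876.
Add back pairs where two caps are both exceeded: 84 + 10 + 56 + 10 + 56 + 4 = 220.
Subtract triples: 0 + 4 + 0 + 0 = 4.
By inclusion–exclusion the count is 680 − 876 + 220 − 4 = 20.

20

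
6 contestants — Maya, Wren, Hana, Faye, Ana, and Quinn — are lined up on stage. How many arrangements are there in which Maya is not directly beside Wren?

480

There are 6! = 720 arrangements in all. If Maya and Wren are adjacent, merging them into one block gives 2·(5)! = 240 arrangements.
So 720 − 240 = 480 arrangements keep them apart.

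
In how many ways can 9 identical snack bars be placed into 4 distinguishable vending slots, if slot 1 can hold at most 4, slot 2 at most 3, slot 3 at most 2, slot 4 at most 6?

Ignoring the caps, the number of non-negative solutions to x_1+…+x_4 = 9 is C(12,3) = 220.
Subtract solutions that violate a single cap (substitute x_i' = x_i − (cap_i+1)): x_1 ≥ 5 gives C(7,3) = 35; x_2 ≥ 4 gives C(8,3) = 56; x_3 ≥ 3 gives C(9,3) = 84; x_4 ≥ 7 gives C(5,3) = 10. Together 185.
Add back pairs where two caps are both exceeded: 1 + 4 + 0 + 10 + 0 + 0 = 15.
By inclusion–exclusion the count is 220 − 185 + 15 = 50.

50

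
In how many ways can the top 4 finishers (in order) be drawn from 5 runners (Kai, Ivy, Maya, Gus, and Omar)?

120

This is an ordered selection of 4 from 5: P(5,4).
That gives 5 × 4 × 3 × 2 = 120.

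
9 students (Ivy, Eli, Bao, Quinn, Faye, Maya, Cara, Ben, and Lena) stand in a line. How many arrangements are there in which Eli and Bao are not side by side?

282240

There are 9! = 362880 arrangements in all. If Eli and Bao are adjacent, merging them into one block gives 2·(8)! = 80640 arrangements.
So 362880 − 80640 = 282240 arrangements keep them apart.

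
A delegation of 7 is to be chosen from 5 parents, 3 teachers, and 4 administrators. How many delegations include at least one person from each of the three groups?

747

Total 7-person selections from all 12: C(12,7) = 792.
Subtract selections that omit an entire group: no parents → C(7,7) = 1; no teachers → C(9,7) = 36; no administrators → C(8,7) = 8.
Add back selections omitting two groups (i.e. drawn from a single group): C(5,7) + C(3,7) + C(4,7) = 0.
By inclusion–exclusion: 792 − 45 + 0 = 747.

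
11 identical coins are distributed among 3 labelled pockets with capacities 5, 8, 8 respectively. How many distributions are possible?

45

By stars and bars, unrestricted non-negative solutions to x_1+…+x_3 = 11 number C(11+2,2) = 78.
Subtract solutions that violate a single cap (substitute x_i' = x_i − (cap_i+1)): x_1 ≥ 6 gives C(7,2) = 21; x_2 ≥ 9 gives C(4,2) = 6; x_3 ≥ 9 gives C(4,2) = 6. Together 33.
No two caps can be exceeded simultaneously, so the pair terms are all 0.
By inclusion–exclusion the count is 78 − 33 + 0 = 45.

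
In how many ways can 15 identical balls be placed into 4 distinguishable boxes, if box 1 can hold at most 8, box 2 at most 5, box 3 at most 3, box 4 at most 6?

Without the upper bounds there are C(18,3) = 816 ways to split 15 among 4 boxes.
Subtract solutions that violate a single cap (substitute x_i' = x_i − (cap_i+1)): x_1 ≥ 9 gives C(9,3) = 84; x_2 ≥ 6 gives C(12,3) = 220; x_3 ≥ 4 gives C(14,3) = 364; x_4 ≥ 7 gives C(11,3) = 165. Together 833.
Add back pairs where two caps are both exceeded: 1 + 10 + 0 + 56 + 10 + 35 = 112.
By inclusion–exclusion the count is 816 − 833 + 112 = 95.

95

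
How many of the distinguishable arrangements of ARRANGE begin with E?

Fix E in the first position and arrange the remaining 6 letters.
Those 6 letters have A appearing twice and R appearing twice, giving (6)!/(2!·2!) = 180.

180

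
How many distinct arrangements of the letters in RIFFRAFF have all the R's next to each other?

210

Treat the 2 copies of R as a single block. The multiset to arrange is then {RR, A, F, F, F, F, I}, 7 items in all.
That gives (7)!/(4!) = 210 arrangements.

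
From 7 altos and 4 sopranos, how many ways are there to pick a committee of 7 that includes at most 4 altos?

175

Split by how many altos are chosen (0 through 4).
Sum: C(7,0)·C(4,7) + C(7,1)·C(4,6) + C(7,2)·C(4,5) + C(7,3)·C(4,4) + C(7,4)·C(4,3) = 0 + 0 + 0 + 35 + 140 = 175.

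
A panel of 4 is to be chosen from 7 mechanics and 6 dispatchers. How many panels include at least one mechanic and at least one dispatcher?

Total 4-person selections from all 13: C(13,4) = 715.
Subtract selections that omit an entire group: no mechanics → C(6,4) = 15; no dispatchers → C(7,4) = 35.
Both groups omitted at once is impossible, so 715 − 50 = 665.

665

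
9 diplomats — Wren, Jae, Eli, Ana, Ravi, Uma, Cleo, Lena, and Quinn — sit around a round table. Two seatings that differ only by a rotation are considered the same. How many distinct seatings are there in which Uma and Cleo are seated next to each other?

Glue Uma and Cleo into a block (2 internal orders). Seating 8 units around a circle gives (7)! arrangements.
So 2 × (7)! = 2 × 5040 = 10080.

10080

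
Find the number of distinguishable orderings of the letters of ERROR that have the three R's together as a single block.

6

Treat the 3 copies of R as a single block. The multiset to arrange is then {RRR, E, O}, 3 items in all.
All 3 items are distinct, so there are (3)! = 6 arrangements.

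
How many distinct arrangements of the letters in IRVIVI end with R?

10

Fix R in the last position and arrange the remaining 5 letters.
Those 5 letters have I appearing 3 times and V appearing twice, giving (5)!/(3!·2!) = 10.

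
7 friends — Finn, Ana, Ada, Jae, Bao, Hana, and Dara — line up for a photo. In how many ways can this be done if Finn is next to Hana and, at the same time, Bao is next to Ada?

480

Treat {Finn,Hana} as one block (2 orders) and {Bao,Ada} as another (2 orders).
That leaves 5 units to arrange: 2 × 2 × 5! = 4 × 120 = 480.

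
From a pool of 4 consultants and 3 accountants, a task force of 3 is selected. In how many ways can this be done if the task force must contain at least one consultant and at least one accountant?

30

Total 3-person selections from all 7: C(7,3) = 35.
Subtract selections that omit an entire group: no consultants → C(3,3) = 1; no accountants → C(4,3) = 4.
Both groups omitted at once is impossible, so 35 − 5 = 30.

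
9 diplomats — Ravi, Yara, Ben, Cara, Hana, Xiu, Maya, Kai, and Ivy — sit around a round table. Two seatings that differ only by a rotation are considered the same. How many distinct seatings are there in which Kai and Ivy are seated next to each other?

10080

Glue Kai and Ivy into a block (2 internal orders). Seating 8 units around a circle gives (7)! arrangements.
So 2 × (7)! = 2 × 5040 = 10080.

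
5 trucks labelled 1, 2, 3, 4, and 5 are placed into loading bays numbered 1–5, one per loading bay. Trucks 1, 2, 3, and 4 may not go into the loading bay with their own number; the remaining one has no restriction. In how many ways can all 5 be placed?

Let Aᵢ (for 1 ≤ i ≤ 4) be the placements that put truck i in its forbidden loading bay. Any j of these fix j positions, leaving (5−j)! ways to fill the rest, and there are C(4,j) ways to pick which j.
By inclusion–exclusion, the number of valid placements is Σ_{j=0}^{4} (−1)^j C(4,j)·(5−j)!.
Computing: 120 − 96 + 36 − 8 + 1 = 53.

53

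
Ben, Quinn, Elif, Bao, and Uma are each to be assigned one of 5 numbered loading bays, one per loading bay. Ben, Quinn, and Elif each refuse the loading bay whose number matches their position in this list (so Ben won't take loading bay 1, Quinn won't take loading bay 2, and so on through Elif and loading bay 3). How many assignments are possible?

64

Let Aᵢ (for i ∈ {1, 2, 3}) be the placements that put person i in their forbidden loading bay. Any j of these fix j positions, leaving (5−j)! ways to fill the rest, and there are C(3,j) ways to pick which j.
By inclusion–exclusion, the number of valid placements is Σ_{j=0}^{3} (−1)^j C(3,j)·(5−j)!.
Computing: 120 − 72 + 18 − 2 = 64.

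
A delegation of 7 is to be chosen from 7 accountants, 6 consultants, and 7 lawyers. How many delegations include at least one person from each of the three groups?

70658

Total 7-person selections from all 20: C(20,7) = 77520.
Selections missing a whole group: no accountants → C(13,7) = 1716; no consultants → C(14,7) = 3432; no lawyers → C(13,7) = 1716.
Add back selections omitting two groups (i.e. drawn from a single group): C(7,7) + C(6,7) + C(7,7) = 2.
By inclusion–exclusion: 77520 − 6864 + 2 = 70658.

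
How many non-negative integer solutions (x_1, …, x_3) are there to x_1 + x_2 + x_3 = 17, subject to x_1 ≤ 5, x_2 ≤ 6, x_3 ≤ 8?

By stars and bars, unrestricted non-negative solutions to x_1+…+x_3 = 17 number C(17+2,2) = 171.
Subtract solutions that violate a single cap (substitute x_i' = x_i − (cap_i+1)): x_1 ≥ 6 gives C(13,2) = 78; x_2 ≥ 7 gives C(12,2) = 66; x_3 ≥ 9 gives C(10,2) = 45. Together 189.
Add back pairs where two caps are both exceeded: 15 + 6 + 3 = 24.
By inclusion–exclusion the count is 171 − 189 + 24 = 6.

6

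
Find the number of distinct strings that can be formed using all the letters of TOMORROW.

3360

The 8 letters of TOMORROW have repeats: O appearing 3 times and R appearing twice.
So there are 8! / (3!·2!) = 3360 distinguishable arrangements.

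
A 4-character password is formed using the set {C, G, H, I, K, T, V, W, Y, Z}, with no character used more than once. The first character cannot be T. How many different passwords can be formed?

The first character has 10−1 = 9 choices (anything except T).
The remaining 3 characters are filled from the other 9 symbols without repetition: 9 × 8 × 7 = 504.
Total: 9 × 504 = 4536.

4536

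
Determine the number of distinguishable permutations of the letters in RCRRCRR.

21

Letter multiplicities in RCRRCRR: C×2, R×5.
So there are 7! / (5!·2!) = 21 distinguishable arrangements.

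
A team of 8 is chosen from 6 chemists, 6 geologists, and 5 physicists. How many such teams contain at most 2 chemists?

Split by how many chemists are chosen (0 through 2).
Sum: C(6,0)·C(11,8) + C(6,1)·C(11,7) + C(6,2)·C(11,6) = 165 + 1980 + 6930 = 9075.

9075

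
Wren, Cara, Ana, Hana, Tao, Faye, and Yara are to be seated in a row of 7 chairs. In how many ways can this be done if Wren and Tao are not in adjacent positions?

3600

There are 7! = 5040 arrangements in all. If Wren and Tao are adjacent, merging them into one block gives 2·(6)! = 1440 arrangements.
So 5040 − 1440 = 3600 arrangements keep them apart.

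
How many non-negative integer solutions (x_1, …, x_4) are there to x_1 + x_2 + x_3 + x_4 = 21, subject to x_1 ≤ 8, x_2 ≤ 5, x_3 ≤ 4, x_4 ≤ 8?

35

Without the upper bounds there are C(24,3) = 2024 ways to split 21 among 4 variables.
Subtract solutions that violate a single cap (substitute x_i' = x_i − (cap_i+1)): x_1 ≥ 9 gives C(15,3) = 455; x_2 ≥ 6 gives C(18,3) = 816; x_3 ≥ 5 gives C(19,3) = 969; x_4 ≥ 9 gives C(15,3) = 455. Together 2695.
Add back pairs where two caps are both exceeded: 84 + 120 + 20 + 286 + 84 + 120 = 714.
Subtract triples: 4 + 0 + 0 + 4 = 8.
By inclusion–exclusion the count is 2024 − 2695 + 714 − 8 = 35.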